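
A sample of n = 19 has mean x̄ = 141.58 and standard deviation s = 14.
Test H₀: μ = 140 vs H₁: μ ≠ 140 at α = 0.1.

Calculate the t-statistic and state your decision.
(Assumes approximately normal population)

Answer: t = 0.4919, fail to reject H₀

Derivation:
df = n - 1 = 18
SE = s/√n = 14/√19 = 3.2118
t = (x̄ - μ₀)/SE = (141.58 - 140)/3.2118 = 0.4919
Critical value: t_{0.05,18} = ±1.734
p-value ≈ 0.6287
Decision: fail to reject H₀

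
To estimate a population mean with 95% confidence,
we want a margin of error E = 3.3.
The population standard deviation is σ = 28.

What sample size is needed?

z_0.025 = 1.960
n = (z×σ/E)² = (1.960×28/3.3)²
n = 276.5670
Round up: n = 277

Answer: n = 277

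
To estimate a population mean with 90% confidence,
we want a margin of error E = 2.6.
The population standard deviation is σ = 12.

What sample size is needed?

z_0.05 = 1.645
n = (z×σ/E)² = (1.645×12/2.6)²
n = 57.6431
Round up: n = 58

Answer: n = 58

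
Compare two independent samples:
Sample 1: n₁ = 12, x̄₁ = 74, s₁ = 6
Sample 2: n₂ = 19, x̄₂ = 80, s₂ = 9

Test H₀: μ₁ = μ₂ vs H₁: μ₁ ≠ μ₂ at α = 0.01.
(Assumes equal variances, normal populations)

Pooled variance: s²_p = [11×6² + 18×9²]/(29) = 63.9310
s_p = 7.9957
SE = s_p×√(1/n₁ + 1/n₂) = 7.9957×√(1/12 + 1/19) = 2.9483
t = (x̄₁ - x̄₂)/SE = (74 - 80)/2.9483 = -2.0351
df = 29, t-critical = ±2.756
Decision: fail to reject H₀

Answer: t = -2.0351, fail to reject H₀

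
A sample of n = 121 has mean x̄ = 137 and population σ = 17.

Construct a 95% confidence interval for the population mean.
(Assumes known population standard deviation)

Answer: (133.9708, 140.0292)

Derivation:
Confidence level: 95%, α = 0.05
z_0.025 = 1.960
SE = σ/√n = 17/√121 = 1.5455
Margin of error = 1.960 × 1.5455 = 3.0292
CI: x̄ ± margin = 137 ± 3.0292
CI: (133.9708, 140.0292)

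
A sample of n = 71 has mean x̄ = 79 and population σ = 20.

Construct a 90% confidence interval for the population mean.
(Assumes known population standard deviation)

Answer: (75.0954, 82.9046)

Derivation:
Confidence level: 90%, α = 0.1
z_0.05 = 1.645
SE = σ/√n = 20/√71 = 2.3736
Margin of error = 1.645 × 2.3736 = 3.9046
CI: x̄ ± margin = 79 ± 3.9046
CI: (75.0954, 82.9046)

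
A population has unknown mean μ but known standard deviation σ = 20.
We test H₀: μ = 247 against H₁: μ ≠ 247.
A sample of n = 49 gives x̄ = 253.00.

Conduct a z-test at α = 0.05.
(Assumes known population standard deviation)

Answer: z = 2.1000, reject H₀

Derivation:
Standard error: SE = σ/√n = 20/√49 = 2.8571
z-statistic: z = (x̄ - μ₀)/SE = (253.00 - 247)/2.8571 = 2.1000
Critical value: ±1.960
p-value = 0.0357
Decision: reject H₀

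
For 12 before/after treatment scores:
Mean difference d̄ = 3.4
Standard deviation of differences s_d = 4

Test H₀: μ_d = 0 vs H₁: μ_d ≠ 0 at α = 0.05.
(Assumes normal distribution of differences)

Answer: t = 2.9445, reject H₀

Derivation:
df = n - 1 = 11
SE = s_d/√n = 4/√12 = 1.1547
t = d̄/SE = 3.4/1.1547 = 2.9445
Critical value: t_{0.025,11} = ±2.201
p-value ≈ 0.0133
Decision: reject H₀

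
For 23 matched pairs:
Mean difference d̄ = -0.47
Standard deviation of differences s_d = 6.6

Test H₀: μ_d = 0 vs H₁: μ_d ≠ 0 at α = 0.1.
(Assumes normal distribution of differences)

df = n - 1 = 22
SE = s_d/√n = 6.6/√23 = 1.3762
t = d̄/SE = -0.47/1.3762 = -0.3415
Critical value: t_{0.05,22} = ±1.717
p-value ≈ 0.7360
Decision: fail to reject H₀

Answer: t = -0.3415, fail to reject H₀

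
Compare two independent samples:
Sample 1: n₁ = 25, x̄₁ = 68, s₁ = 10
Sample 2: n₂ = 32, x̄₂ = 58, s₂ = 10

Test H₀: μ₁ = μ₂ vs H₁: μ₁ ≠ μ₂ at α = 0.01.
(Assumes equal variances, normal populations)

Answer: t = 3.7463, reject H₀

Derivation:
Pooled variance: s²_p = [24×10² + 31×10²]/(55) = 100.0000
s_p = 10.0000
SE = s_p×√(1/n₁ + 1/n₂) = 10.0000×√(1/25 + 1/32) = 2.6693
t = (x̄₁ - x̄₂)/SE = (68 - 58)/2.6693 = 3.7463
df = 55, t-critical = ±2.668
Decision: reject H₀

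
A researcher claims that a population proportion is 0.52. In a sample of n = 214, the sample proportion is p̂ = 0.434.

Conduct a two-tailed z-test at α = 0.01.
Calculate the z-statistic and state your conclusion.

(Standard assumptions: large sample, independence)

H₀: p = 0.52, H₁: p ≠ 0.52
Standard error: SE = √(p₀(1-p₀)/n) = √(0.52×0.48/214) = 0.034152
z-statistic: z = (p̂ - p₀)/SE = (0.434 - 0.52)/0.034152 = -2.5182
Critical value: z_0.005 = ±2.576
p-value = 0.0118
Decision: fail to reject H₀ at α = 0.01

Answer: z = -2.5182, fail to reject H₀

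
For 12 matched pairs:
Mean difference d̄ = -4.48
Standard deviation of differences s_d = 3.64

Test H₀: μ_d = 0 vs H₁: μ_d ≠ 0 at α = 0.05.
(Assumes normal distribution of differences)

df = n - 1 = 11
SE = s_d/√n = 3.64/√12 = 1.0508
t = d̄/SE = -4.48/1.0508 = -4.2634
Critical value: t_{0.025,11} = ±2.201
p-value ≈ 0.0013
Decision: reject H₀

Answer: t = -4.2634, reject H₀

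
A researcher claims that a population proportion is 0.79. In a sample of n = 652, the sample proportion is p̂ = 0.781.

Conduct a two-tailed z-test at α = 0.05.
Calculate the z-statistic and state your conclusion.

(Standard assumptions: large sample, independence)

H₀: p = 0.79, H₁: p ≠ 0.79
Standard error: SE = √(p₀(1-p₀)/n) = √(0.79×0.21/652) = 0.015951
z-statistic: z = (p̂ - p₀)/SE = (0.781 - 0.79)/0.015951 = -0.5642
Critical value: z_0.025 = ±1.960
p-value = 0.5726
Decision: fail to reject H₀ at α = 0.05

Answer: z = -0.5642, fail to reject H₀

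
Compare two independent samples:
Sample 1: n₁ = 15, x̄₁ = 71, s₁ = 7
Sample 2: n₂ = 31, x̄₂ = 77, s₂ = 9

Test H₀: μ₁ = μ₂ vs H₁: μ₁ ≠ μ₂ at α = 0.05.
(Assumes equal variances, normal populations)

Answer: t = -2.2669, reject H₀

Derivation:
Pooled variance: s²_p = [14×7² + 30×9²]/(44) = 70.8182
s_p = 8.4154
SE = s_p×√(1/n₁ + 1/n₂) = 8.4154×√(1/15 + 1/31) = 2.6468
t = (x̄₁ - x̄₂)/SE = (71 - 77)/2.6468 = -2.2669
df = 44, t-critical = ±2.015
Decision: reject H₀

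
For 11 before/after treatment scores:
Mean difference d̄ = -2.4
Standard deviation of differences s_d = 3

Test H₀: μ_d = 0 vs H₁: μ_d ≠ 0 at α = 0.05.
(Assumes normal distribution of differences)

df = n - 1 = 10
SE = s_d/√n = 3/√11 = 0.9045
t = d̄/SE = -2.4/0.9045 = -2.6534
Critical value: t_{0.025,10} = ±2.228
p-value ≈ 0.0242
Decision: reject H₀

Answer: t = -2.6534, reject H₀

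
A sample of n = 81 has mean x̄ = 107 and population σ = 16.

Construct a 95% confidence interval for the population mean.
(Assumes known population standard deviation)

Confidence level: 95%, α = 0.05
z_0.025 = 1.960
SE = σ/√n = 16/√81 = 1.7778
Margin of error = 1.960 × 1.7778 = 3.4845
CI: x̄ ± margin = 107 ± 3.4845
CI: (103.5155, 110.4845)

Answer: (103.5155, 110.4845)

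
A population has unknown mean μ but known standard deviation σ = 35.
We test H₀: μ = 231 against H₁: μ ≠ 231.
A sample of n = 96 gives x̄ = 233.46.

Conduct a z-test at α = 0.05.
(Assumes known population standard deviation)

Standard error: SE = σ/√n = 35/√96 = 3.5722
z-statistic: z = (x̄ - μ₀)/SE = (233.46 - 231)/3.5722 = 0.6887
Critical value: ±1.960
p-value = 0.4910
Decision: fail to reject H₀

Answer: z = 0.6887, fail to reject H₀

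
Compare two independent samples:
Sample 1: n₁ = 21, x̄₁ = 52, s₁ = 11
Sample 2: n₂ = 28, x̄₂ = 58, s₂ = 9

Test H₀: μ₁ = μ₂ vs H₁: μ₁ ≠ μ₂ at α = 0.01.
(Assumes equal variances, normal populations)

Pooled variance: s²_p = [20×11² + 27×9²]/(47) = 98.0213
s_p = 9.9006
SE = s_p×√(1/n₁ + 1/n₂) = 9.9006×√(1/21 + 1/28) = 2.8581
t = (x̄₁ - x̄₂)/SE = (52 - 58)/2.8581 = -2.0993
df = 47, t-critical = ±2.685
Decision: fail to reject H₀

Answer: t = -2.0993, fail to reject H₀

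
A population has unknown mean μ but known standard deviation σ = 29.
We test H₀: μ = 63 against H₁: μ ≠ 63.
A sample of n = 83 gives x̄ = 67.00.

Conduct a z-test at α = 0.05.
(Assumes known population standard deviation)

Answer: z = 1.2566, fail to reject H₀

Derivation:
Standard error: SE = σ/√n = 29/√83 = 3.1832
z-statistic: z = (x̄ - μ₀)/SE = (67.00 - 63)/3.1832 = 1.2566
Critical value: ±1.960
p-value = 0.2089
Decision: fail to reject H₀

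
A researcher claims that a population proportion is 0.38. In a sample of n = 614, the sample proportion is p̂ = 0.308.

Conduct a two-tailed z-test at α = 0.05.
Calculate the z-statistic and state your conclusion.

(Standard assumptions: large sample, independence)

H₀: p = 0.38, H₁: p ≠ 0.38
Standard error: SE = √(p₀(1-p₀)/n) = √(0.38×0.62/614) = 0.019589
z-statistic: z = (p̂ - p₀)/SE = (0.308 - 0.38)/0.019589 = -3.6755
Critical value: z_0.025 = ±1.960
p-value = 0.0002
Decision: reject H₀ at α = 0.05

Answer: z = -3.6755, reject H₀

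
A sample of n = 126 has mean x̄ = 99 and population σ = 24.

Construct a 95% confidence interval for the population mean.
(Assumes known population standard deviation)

Answer: (94.8093, 103.1907)

Derivation:
Confidence level: 95%, α = 0.05
z_0.025 = 1.960
SE = σ/√n = 24/√126 = 2.1381
Margin of error = 1.960 × 2.1381 = 4.1907
CI: x̄ ± margin = 99 ± 4.1907
CI: (94.8093, 103.1907)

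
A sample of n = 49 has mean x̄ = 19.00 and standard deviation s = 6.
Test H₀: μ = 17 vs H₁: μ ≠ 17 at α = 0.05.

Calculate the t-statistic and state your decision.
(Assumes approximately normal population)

df = n - 1 = 48
SE = s/√n = 6/√49 = 0.8571
t = (x̄ - μ₀)/SE = (19.00 - 17)/0.8571 = 2.3335
Critical value: t_{0.025,48} = ±2.011
p-value ≈ 0.0239
Decision: reject H₀

Answer: t = 2.3335, reject H₀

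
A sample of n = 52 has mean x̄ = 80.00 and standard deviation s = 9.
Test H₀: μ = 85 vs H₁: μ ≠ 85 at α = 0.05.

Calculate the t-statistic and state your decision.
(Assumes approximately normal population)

Answer: t = -4.0061, reject H₀

Derivation:
df = n - 1 = 51
SE = s/√n = 9/√52 = 1.2481
t = (x̄ - μ₀)/SE = (80.00 - 85)/1.2481 = -4.0061
Critical value: t_{0.025,51} = ±2.008
p-value ≈ 0.0002
Decision: reject H₀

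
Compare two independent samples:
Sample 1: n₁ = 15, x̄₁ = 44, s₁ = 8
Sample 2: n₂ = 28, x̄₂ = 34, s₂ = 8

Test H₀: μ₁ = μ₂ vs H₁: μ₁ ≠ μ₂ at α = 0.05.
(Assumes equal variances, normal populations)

Pooled variance: s²_p = [14×8² + 27×8²]/(41) = 64.0000
s_p = 8.0000
SE = s_p×√(1/n₁ + 1/n₂) = 8.0000×√(1/15 + 1/28) = 2.5598
t = (x̄₁ - x̄₂)/SE = (44 - 34)/2.5598 = 3.9066
df = 41, t-critical = ±2.020
Decision: reject H₀

Answer: t = 3.9066, reject H₀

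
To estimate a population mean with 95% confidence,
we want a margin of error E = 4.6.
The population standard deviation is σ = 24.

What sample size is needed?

Answer: n = 105

Derivation:
z_0.025 = 1.960
n = (z×σ/E)² = (1.960×24/4.6)²
n = 104.5729
Round up: n = 105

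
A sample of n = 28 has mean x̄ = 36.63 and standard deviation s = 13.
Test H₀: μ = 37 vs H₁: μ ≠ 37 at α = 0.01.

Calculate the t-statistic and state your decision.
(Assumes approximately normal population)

Answer: t = -0.1506, fail to reject H₀

Derivation:
df = n - 1 = 27
SE = s/√n = 13/√28 = 2.4568
t = (x̄ - μ₀)/SE = (36.63 - 37)/2.4568 = -0.1506
Critical value: t_{0.005,27} = ±2.771
p-value ≈ 0.8814
Decision: fail to reject H₀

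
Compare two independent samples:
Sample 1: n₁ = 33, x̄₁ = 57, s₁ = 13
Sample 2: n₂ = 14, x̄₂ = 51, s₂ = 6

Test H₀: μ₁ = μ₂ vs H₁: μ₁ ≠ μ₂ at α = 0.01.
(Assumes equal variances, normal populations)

Answer: t = 1.6462, fail to reject H₀

Derivation:
Pooled variance: s²_p = [32×13² + 13×6²]/(45) = 130.5778
s_p = 11.4271
SE = s_p×√(1/n₁ + 1/n₂) = 11.4271×√(1/33 + 1/14) = 3.6447
t = (x̄₁ - x̄₂)/SE = (57 - 51)/3.6447 = 1.6462
df = 45, t-critical = ±2.690
Decision: fail to reject H₀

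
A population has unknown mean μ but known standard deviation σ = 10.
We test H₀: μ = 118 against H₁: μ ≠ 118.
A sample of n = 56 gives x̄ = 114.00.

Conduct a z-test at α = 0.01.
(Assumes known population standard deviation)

Answer: z = -2.9933, reject H₀

Derivation:
Standard error: SE = σ/√n = 10/√56 = 1.3363
z-statistic: z = (x̄ - μ₀)/SE = (114.00 - 118)/1.3363 = -2.9933
Critical value: ±2.576
p-value = 0.0028
Decision: reject H₀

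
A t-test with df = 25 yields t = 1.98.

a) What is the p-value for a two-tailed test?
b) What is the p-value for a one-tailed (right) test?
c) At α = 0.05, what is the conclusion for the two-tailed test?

Answer: a) 0.0588, b) 0.0294, c) fail to reject H₀

Derivation:
Using t-distribution with df = 25:
a) Two-tailed: p = 2×P(T > 1.98) = 0.0588
b) One-tailed: p = P(T > 1.98) = 0.0294
c) 0.0588 ≥ 0.05, fail to reject H₀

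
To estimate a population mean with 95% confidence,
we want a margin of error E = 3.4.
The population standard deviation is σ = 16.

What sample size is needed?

z_0.025 = 1.960
n = (z×σ/E)² = (1.960×16/3.4)²
n = 85.0735
Round up: n = 86

Answer: n = 86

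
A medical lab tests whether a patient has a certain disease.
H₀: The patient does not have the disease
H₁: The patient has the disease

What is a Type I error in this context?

A Type I error (probability α) occurs when we reject a true H₀.
A Type II error (probability β) occurs when we fail to reject a false H₀.

Answer: Diagnosing a healthy patient as having the disease (false positive)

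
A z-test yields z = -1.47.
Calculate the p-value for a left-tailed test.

Answer: p-value ≈ 0.0708

Derivation:
For z = -1.47:
p = P(Z < -1.47) = Φ(-1.47) = 0.0708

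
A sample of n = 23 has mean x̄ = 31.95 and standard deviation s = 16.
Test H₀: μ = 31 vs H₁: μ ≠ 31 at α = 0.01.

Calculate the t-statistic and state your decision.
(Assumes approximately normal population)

df = n - 1 = 22
SE = s/√n = 16/√23 = 3.3362
t = (x̄ - μ₀)/SE = (31.95 - 31)/3.3362 = 0.2848
Critical value: t_{0.005,22} = ±2.819
p-value ≈ 0.7785
Decision: fail to reject H₀

Answer: t = 0.2848, fail to reject H₀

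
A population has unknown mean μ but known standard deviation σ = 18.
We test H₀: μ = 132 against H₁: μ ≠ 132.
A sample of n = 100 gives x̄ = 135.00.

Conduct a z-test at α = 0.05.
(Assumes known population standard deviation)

Standard error: SE = σ/√n = 18/√100 = 1.8000
z-statistic: z = (x̄ - μ₀)/SE = (135.00 - 132)/1.8000 = 1.6667
Critical value: ±1.960
p-value = 0.0956
Decision: fail to reject H₀

Answer: z = 1.6667, fail to reject H₀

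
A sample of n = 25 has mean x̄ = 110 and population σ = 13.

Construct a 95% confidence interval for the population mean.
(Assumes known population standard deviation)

Answer: (104.9040, 115.0960)

Derivation:
Confidence level: 95%, α = 0.05
z_0.025 = 1.960
SE = σ/√n = 13/√25 = 2.6000
Margin of error = 1.960 × 2.6000 = 5.0960
CI: x̄ ± margin = 110 ± 5.0960
CI: (104.9040, 115.0960)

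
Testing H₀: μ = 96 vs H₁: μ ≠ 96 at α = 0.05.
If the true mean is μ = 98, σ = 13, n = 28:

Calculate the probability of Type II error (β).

Answer: β ≈ 0.8713

Derivation:
SE = σ/√n = 13/√28 = 2.4568
Critical values: μ₀ ± z_0.025×SE = 96 ± 1.960×2.4568
Acceptance region: (91.1847, 100.8153)
Under H₁ (μ = 98): z_high = (100.8153 - 98)/2.4568 = 1.1459, z_low = (91.1847 - 98)/2.4568 = -2.7741
β = P(not reject | H₁) = Φ(1.1459) - Φ(-2.7741) ≈ 0.8713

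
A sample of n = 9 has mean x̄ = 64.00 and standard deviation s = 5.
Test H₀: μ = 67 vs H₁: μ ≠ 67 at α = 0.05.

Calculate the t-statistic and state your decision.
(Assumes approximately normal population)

Answer: t = -1.8000, fail to reject H₀

Derivation:
df = n - 1 = 8
SE = s/√n = 5/√9 = 1.6667
t = (x̄ - μ₀)/SE = (64.00 - 67)/1.6667 = -1.8000
Critical value: t_{0.025,8} = ±2.306
p-value ≈ 0.1096
Decision: fail to reject H₀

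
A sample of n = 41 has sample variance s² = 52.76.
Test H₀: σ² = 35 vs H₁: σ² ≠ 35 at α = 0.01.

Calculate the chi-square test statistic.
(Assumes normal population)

Answer: χ² = 60.2971, fail to reject H₀

Derivation:
df = n - 1 = 40
χ² = (n-1)s²/σ₀² = 40×52.76/35 = 60.2971
Critical values: χ²_{0.995,40} = 20.707, χ²_{0.005,40} = 66.766
Rejection region: χ² < 20.707 or χ² > 66.766
Decision: fail to reject H₀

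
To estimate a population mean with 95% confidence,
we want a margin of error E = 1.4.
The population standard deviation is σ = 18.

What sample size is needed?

Answer: n = 636

Derivation:
z_0.025 = 1.960
n = (z×σ/E)² = (1.960×18/1.4)²
n = 635.0400
Round up: n = 636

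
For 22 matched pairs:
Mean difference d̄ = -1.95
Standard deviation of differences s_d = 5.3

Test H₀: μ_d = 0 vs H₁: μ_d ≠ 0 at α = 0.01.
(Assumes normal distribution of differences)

df = n - 1 = 21
SE = s_d/√n = 5.3/√22 = 1.1300
t = d̄/SE = -1.95/1.1300 = -1.7257
Critical value: t_{0.005,21} = ±2.831
p-value ≈ 0.0991
Decision: fail to reject H₀

Answer: t = -1.7257, fail to reject H₀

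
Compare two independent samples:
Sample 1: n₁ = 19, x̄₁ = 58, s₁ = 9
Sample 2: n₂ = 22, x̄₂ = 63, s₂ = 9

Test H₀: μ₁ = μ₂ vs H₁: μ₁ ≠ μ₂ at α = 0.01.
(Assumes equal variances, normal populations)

Answer: t = -1.7739, fail to reject H₀

Derivation:
Pooled variance: s²_p = [18×9² + 21×9²]/(39) = 81.0000
s_p = 9.0000
SE = s_p×√(1/n₁ + 1/n₂) = 9.0000×√(1/19 + 1/22) = 2.8187
t = (x̄₁ - x̄₂)/SE = (58 - 63)/2.8187 = -1.7739
df = 39, t-critical = ±2.708
Decision: fail to reject H₀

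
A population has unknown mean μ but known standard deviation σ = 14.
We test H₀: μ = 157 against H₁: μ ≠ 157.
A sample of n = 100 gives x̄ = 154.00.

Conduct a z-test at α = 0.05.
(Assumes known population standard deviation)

Answer: z = -2.1429, reject H₀

Derivation:
Standard error: SE = σ/√n = 14/√100 = 1.4000
z-statistic: z = (x̄ - μ₀)/SE = (154.00 - 157)/1.4000 = -2.1429
Critical value: ±1.960
p-value = 0.0321
Decision: reject H₀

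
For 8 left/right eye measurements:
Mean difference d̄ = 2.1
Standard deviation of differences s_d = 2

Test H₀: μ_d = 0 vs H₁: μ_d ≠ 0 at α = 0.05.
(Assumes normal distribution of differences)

df = n - 1 = 7
SE = s_d/√n = 2/√8 = 0.7071
t = d̄/SE = 2.1/0.7071 = 2.9699
Critical value: t_{0.025,7} = ±2.365
p-value ≈ 0.0208
Decision: reject H₀

Answer: t = 2.9699, reject H₀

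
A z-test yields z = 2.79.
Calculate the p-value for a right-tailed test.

For z = 2.79:
p = P(Z > 2.79) = 1 - Φ(2.79) = 0.0026

Answer: p-value ≈ 0.0026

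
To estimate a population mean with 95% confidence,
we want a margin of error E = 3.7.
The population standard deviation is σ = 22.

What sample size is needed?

z_0.025 = 1.960
n = (z×σ/E)² = (1.960×22/3.7)²
n = 135.8170
Round up: n = 136

Answer: n = 136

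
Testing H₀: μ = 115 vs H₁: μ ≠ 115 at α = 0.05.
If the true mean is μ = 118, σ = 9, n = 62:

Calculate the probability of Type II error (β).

Answer: β ≈ 0.2531

Derivation:
SE = σ/√n = 9/√62 = 1.1430
Critical values: μ₀ ± z_0.025×SE = 115 ± 1.960×1.1430
Acceptance region: (112.7597, 117.2403)
Under H₁ (μ = 118): z_high = (117.2403 - 118)/1.1430 = -0.6647, z_low = (112.7597 - 118)/1.1430 = -4.5847
β = P(not reject | H₁) = Φ(-0.6647) - Φ(-4.5847) ≈ 0.2531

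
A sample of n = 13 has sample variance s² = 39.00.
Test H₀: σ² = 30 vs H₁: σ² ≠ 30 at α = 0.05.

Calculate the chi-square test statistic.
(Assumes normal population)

df = n - 1 = 12
χ² = (n-1)s²/σ₀² = 12×39.00/30 = 15.6000
Critical values: χ²_{0.975,12} = 4.404, χ²_{0.025,12} = 23.337
Rejection region: χ² < 4.404 or χ² > 23.337
Decision: fail to reject H₀

Answer: χ² = 15.6000, fail to reject H₀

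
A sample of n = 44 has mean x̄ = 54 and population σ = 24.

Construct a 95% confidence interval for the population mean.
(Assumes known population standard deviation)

Confidence level: 95%, α = 0.05
z_0.025 = 1.960
SE = σ/√n = 24/√44 = 3.6181
Margin of error = 1.960 × 3.6181 = 7.0915
CI: x̄ ± margin = 54 ± 7.0915
CI: (46.9085, 61.0915)

Answer: (46.9085, 61.0915)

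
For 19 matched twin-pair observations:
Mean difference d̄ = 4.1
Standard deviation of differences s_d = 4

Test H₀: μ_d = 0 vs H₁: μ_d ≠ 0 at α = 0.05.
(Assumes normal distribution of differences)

df = n - 1 = 18
SE = s_d/√n = 4/√19 = 0.9177
t = d̄/SE = 4.1/0.9177 = 4.4677
Critical value: t_{0.025,18} = ±2.101
p-value ≈ 0.0003
Decision: reject H₀

Answer: t = 4.4677, reject H₀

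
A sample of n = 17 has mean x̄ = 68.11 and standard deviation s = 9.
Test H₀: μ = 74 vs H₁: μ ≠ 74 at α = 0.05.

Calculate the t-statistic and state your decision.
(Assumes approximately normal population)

df = n - 1 = 16
SE = s/√n = 9/√17 = 2.1828
t = (x̄ - μ₀)/SE = (68.11 - 74)/2.1828 = -2.6984
Critical value: t_{0.025,16} = ±2.120
p-value ≈ 0.0158
Decision: reject H₀

Answer: t = -2.6984, reject H₀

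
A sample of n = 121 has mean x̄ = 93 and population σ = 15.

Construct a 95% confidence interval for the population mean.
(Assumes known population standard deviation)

Answer: (90.3273, 95.6727)

Derivation:
Confidence level: 95%, α = 0.05
z_0.025 = 1.960
SE = σ/√n = 15/√121 = 1.3636
Margin of error = 1.960 × 1.3636 = 2.6727
CI: x̄ ± margin = 93 ± 2.6727
CI: (90.3273, 95.6727)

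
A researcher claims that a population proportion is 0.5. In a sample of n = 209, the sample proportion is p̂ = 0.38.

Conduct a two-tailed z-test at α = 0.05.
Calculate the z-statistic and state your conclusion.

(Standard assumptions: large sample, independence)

Answer: z = -3.4696, reject H₀

Derivation:
H₀: p = 0.5, H₁: p ≠ 0.5
Standard error: SE = √(p₀(1-p₀)/n) = √(0.5×0.5/209) = 0.034586
z-statistic: z = (p̂ - p₀)/SE = (0.38 - 0.5)/0.034586 = -3.4696
Critical value: z_0.025 = ±1.960
p-value = 0.0005
Decision: reject H₀ at α = 0.05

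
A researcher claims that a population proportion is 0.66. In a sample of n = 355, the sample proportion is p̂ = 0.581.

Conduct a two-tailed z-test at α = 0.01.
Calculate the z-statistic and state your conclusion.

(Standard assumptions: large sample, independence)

H₀: p = 0.66, H₁: p ≠ 0.66
Standard error: SE = √(p₀(1-p₀)/n) = √(0.66×0.34/355) = 0.025142
z-statistic: z = (p̂ - p₀)/SE = (0.581 - 0.66)/0.025142 = -3.1422
Critical value: z_0.005 = ±2.576
p-value = 0.0017
Decision: reject H₀ at α = 0.01

Answer: z = -3.1422, reject H₀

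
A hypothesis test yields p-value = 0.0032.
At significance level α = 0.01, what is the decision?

Compare p-value to α:
0.0032 < 0.01
Decision: reject H₀

Answer: reject H₀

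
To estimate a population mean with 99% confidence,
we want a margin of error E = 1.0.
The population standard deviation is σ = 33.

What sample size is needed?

Answer: n = 7227

Derivation:
z_0.005 = 2.576
n = (z×σ/E)² = (2.576×33/1.0)²
n = 7226.3601
Round up: n = 7227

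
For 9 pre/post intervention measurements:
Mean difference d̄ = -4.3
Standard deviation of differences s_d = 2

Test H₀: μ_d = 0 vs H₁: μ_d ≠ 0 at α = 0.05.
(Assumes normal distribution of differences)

df = n - 1 = 8
SE = s_d/√n = 2/√9 = 0.6667
t = d̄/SE = -4.3/0.6667 = -6.4497
Critical value: t_{0.025,8} = ±2.306
p-value ≈ 0.0002
Decision: reject H₀

Answer: t = -6.4497, reject H₀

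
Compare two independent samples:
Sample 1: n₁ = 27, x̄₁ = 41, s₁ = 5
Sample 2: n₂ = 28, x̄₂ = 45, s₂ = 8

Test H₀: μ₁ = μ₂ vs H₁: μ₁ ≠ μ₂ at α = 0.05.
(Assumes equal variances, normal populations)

Answer: t = -2.2140, reject H₀

Derivation:
Pooled variance: s²_p = [26×5² + 27×8²]/(53) = 44.8679
s_p = 6.6984
SE = s_p×√(1/n₁ + 1/n₂) = 6.6984×√(1/27 + 1/28) = 1.8067
t = (x̄₁ - x̄₂)/SE = (41 - 45)/1.8067 = -2.2140
df = 53, t-critical = ±2.006
Decision: reject H₀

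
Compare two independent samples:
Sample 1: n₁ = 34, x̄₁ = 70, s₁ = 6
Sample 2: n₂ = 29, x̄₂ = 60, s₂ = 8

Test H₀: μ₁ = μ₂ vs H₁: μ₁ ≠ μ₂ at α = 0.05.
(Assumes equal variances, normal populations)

Pooled variance: s²_p = [33×6² + 28×8²]/(61) = 48.8525
s_p = 6.9895
SE = s_p×√(1/n₁ + 1/n₂) = 6.9895×√(1/34 + 1/29) = 1.7668
t = (x̄₁ - x̄₂)/SE = (70 - 60)/1.7668 = 5.6600
df = 61, t-critical = ±2.000
Decision: reject H₀

Answer: t = 5.6600, reject H₀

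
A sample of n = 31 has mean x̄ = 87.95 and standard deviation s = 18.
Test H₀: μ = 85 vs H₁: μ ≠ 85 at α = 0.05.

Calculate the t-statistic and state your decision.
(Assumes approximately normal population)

df = n - 1 = 30
SE = s/√n = 18/√31 = 3.2329
t = (x̄ - μ₀)/SE = (87.95 - 85)/3.2329 = 0.9125
Critical value: t_{0.025,30} = ±2.042
p-value ≈ 0.3688
Decision: fail to reject H₀

Answer: t = 0.9125, fail to reject H₀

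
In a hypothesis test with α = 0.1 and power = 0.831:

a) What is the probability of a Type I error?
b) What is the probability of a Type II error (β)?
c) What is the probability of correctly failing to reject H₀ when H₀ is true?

Answer: a) 0.1, b) 0.169, c) 0.9

Derivation:
a) Type I error probability = α = 0.1
b) Power = P(reject H₀ | H₁ true) = 1 - β = 0.831, so Type II error probability = β = 1 - Power = 0.169
c) P(fail to reject H₀ | H₀ true) = 1 - α = 0.9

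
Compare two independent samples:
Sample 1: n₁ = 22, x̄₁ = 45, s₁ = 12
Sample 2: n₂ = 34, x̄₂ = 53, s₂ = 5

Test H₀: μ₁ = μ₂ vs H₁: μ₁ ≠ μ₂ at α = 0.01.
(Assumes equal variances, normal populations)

Pooled variance: s²_p = [21×12² + 33×5²]/(54) = 71.2778
s_p = 8.4426
SE = s_p×√(1/n₁ + 1/n₂) = 8.4426×√(1/22 + 1/34) = 2.3100
t = (x̄₁ - x̄₂)/SE = (45 - 53)/2.3100 = -3.4632
df = 54, t-critical = ±2.670
Decision: reject H₀

Answer: t = -3.4632, reject H₀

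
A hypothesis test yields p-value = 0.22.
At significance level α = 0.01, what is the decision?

Compare p-value to α:
0.22 ≥ 0.01
Decision: fail to reject H₀

Answer: fail to reject H₀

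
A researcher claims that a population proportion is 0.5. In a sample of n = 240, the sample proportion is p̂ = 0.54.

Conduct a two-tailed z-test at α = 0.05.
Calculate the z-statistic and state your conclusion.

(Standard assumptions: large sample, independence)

H₀: p = 0.5, H₁: p ≠ 0.5
Standard error: SE = √(p₀(1-p₀)/n) = √(0.5×0.5/240) = 0.032275
z-statistic: z = (p̂ - p₀)/SE = (0.54 - 0.5)/0.032275 = 1.2393
Critical value: z_0.025 = ±1.960
p-value = 0.2152
Decision: fail to reject H₀ at α = 0.05

Answer: z = 1.2393, fail to reject H₀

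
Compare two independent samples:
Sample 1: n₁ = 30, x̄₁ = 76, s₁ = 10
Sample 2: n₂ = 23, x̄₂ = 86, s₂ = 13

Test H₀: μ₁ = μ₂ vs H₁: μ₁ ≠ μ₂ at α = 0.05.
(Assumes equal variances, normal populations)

Pooled variance: s²_p = [29×10² + 22×13²]/(51) = 129.7647
s_p = 11.3914
SE = s_p×√(1/n₁ + 1/n₂) = 11.3914×√(1/30 + 1/23) = 3.1571
t = (x̄₁ - x̄₂)/SE = (76 - 86)/3.1571 = -3.1675
df = 51, t-critical = ±2.008
Decision: reject H₀

Answer: t = -3.1675, reject H₀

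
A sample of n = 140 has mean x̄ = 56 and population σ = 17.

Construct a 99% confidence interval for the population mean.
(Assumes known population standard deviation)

Confidence level: 99%, α = 0.01
z_0.005 = 2.576
SE = σ/√n = 17/√140 = 1.4368
Margin of error = 2.576 × 1.4368 = 3.7012
CI: x̄ ± margin = 56 ± 3.7012
CI: (52.2988, 59.7012)

Answer: (52.2988, 59.7012)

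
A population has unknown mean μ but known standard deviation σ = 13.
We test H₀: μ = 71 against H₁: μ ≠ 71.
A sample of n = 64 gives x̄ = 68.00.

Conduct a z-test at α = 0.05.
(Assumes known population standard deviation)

Standard error: SE = σ/√n = 13/√64 = 1.6250
z-statistic: z = (x̄ - μ₀)/SE = (68.00 - 71)/1.6250 = -1.8462
Critical value: ±1.960
p-value = 0.0649
Decision: fail to reject H₀

Answer: z = -1.8462, fail to reject H₀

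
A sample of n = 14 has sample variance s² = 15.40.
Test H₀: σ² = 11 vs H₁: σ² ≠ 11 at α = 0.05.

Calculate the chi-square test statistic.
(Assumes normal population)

Answer: χ² = 18.2000, fail to reject H₀

Derivation:
df = n - 1 = 13
χ² = (n-1)s²/σ₀² = 13×15.40/11 = 18.2000
Critical values: χ²_{0.975,13} = 5.009, χ²_{0.025,13} = 24.736
Rejection region: χ² < 5.009 or χ² > 24.736
Decision: fail to reject H₀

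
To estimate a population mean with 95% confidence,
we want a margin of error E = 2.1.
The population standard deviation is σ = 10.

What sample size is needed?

z_0.025 = 1.960
n = (z×σ/E)² = (1.960×10/2.1)²
n = 87.1111
Round up: n = 88

Answer: n = 88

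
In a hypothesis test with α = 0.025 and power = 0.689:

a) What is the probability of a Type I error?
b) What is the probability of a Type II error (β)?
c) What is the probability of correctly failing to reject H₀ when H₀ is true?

a) Type I error probability = α = 0.025
b) Power = P(reject H₀ | H₁ true) = 1 - β = 0.689, so Type II error probability = β = 1 - Power = 0.311
c) P(fail to reject H₀ | H₀ true) = 1 - α = 0.975

Answer: a) 0.025, b) 0.311, c) 0.975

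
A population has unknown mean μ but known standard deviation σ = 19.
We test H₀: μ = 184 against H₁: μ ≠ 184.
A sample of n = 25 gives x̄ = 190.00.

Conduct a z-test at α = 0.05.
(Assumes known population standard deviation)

Answer: z = 1.5789, fail to reject H₀

Derivation:
Standard error: SE = σ/√n = 19/√25 = 3.8000
z-statistic: z = (x̄ - μ₀)/SE = (190.00 - 184)/3.8000 = 1.5789
Critical value: ±1.960
p-value = 0.1144
Decision: fail to reject H₀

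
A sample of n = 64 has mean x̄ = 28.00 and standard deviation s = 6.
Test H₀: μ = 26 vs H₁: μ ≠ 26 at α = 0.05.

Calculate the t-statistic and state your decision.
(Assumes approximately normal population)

df = n - 1 = 63
SE = s/√n = 6/√64 = 0.7500
t = (x̄ - μ₀)/SE = (28.00 - 26)/0.7500 = 2.6667
Critical value: t_{0.025,63} = ±1.998
p-value ≈ 0.0097
Decision: reject H₀

Answer: t = 2.6667, reject H₀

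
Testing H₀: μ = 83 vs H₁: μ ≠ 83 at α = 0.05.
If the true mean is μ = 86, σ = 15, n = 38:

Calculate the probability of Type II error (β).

Answer: β ≈ 0.7657

Derivation:
SE = σ/√n = 15/√38 = 2.4333
Critical values: μ₀ ± z_0.025×SE = 83 ± 1.960×2.4333
Acceptance region: (78.2307, 87.7693)
Under H₁ (μ = 86): z_high = (87.7693 - 86)/2.4333 = 0.7271, z_low = (78.2307 - 86)/2.4333 = -3.1929
β = P(not reject | H₁) = Φ(0.7271) - Φ(-3.1929) ≈ 0.7657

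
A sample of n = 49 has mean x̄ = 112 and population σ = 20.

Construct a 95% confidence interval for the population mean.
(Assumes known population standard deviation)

Confidence level: 95%, α = 0.05
z_0.025 = 1.960
SE = σ/√n = 20/√49 = 2.8571
Margin of error = 1.960 × 2.8571 = 5.5999
CI: x̄ ± margin = 112 ± 5.5999
CI: (106.4001, 117.5999)

Answer: (106.4001, 117.5999)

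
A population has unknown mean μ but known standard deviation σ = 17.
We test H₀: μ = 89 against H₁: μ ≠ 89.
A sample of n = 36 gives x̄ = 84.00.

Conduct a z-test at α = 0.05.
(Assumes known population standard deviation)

Answer: z = -1.7647, fail to reject H₀

Derivation:
Standard error: SE = σ/√n = 17/√36 = 2.8333
z-statistic: z = (x̄ - μ₀)/SE = (84.00 - 89)/2.8333 = -1.7647
Critical value: ±1.960
p-value = 0.0776
Decision: fail to reject H₀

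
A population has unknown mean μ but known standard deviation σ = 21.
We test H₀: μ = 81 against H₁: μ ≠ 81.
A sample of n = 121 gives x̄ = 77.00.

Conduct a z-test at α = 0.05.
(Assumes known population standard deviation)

Standard error: SE = σ/√n = 21/√121 = 1.9091
z-statistic: z = (x̄ - μ₀)/SE = (77.00 - 81)/1.9091 = -2.0952
Critical value: ±1.960
p-value = 0.0362
Decision: reject H₀

Answer: z = -2.0952, reject H₀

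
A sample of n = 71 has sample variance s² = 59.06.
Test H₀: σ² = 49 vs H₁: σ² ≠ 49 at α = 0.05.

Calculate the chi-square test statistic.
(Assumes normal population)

df = n - 1 = 70
χ² = (n-1)s²/σ₀² = 70×59.06/49 = 84.3714
Critical values: χ²_{0.975,70} = 48.758, χ²_{0.025,70} = 95.023
Rejection region: χ² < 48.758 or χ² > 95.023
Decision: fail to reject H₀

Answer: χ² = 84.3714, fail to reject H₀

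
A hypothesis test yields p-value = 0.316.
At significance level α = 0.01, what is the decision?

Answer: fail to reject H₀

Derivation:
Compare p-value to α:
0.316 ≥ 0.01
Decision: fail to reject H₀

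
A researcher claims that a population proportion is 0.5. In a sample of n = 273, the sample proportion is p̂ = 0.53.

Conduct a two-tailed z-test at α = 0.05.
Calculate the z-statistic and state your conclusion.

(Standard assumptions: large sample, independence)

Answer: z = 0.9914, fail to reject H₀

Derivation:
H₀: p = 0.5, H₁: p ≠ 0.5
Standard error: SE = √(p₀(1-p₀)/n) = √(0.5×0.5/273) = 0.030261
z-statistic: z = (p̂ - p₀)/SE = (0.53 - 0.5)/0.030261 = 0.9914
Critical value: z_0.025 = ±1.960
p-value = 0.3215
Decision: fail to reject H₀ at α = 0.05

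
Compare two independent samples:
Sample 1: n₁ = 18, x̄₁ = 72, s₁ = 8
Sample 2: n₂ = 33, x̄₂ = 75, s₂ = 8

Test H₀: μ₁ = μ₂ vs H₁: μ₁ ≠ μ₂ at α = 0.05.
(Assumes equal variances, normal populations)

Answer: t = -1.2798, fail to reject H₀

Derivation:
Pooled variance: s²_p = [17×8² + 32×8²]/(49) = 64.0000
s_p = 8.0000
SE = s_p×√(1/n₁ + 1/n₂) = 8.0000×√(1/18 + 1/33) = 2.3441
t = (x̄₁ - x̄₂)/SE = (72 - 75)/2.3441 = -1.2798
df = 49, t-critical = ±2.010
Decision: fail to reject H₀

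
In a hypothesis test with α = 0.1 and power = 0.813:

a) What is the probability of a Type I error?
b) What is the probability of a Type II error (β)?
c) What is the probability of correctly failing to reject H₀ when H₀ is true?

a) Type I error probability = α = 0.1
b) Power = P(reject H₀ | H₁ true) = 1 - β = 0.813, so Type II error probability = β = 1 - Power = 0.187
c) P(fail to reject H₀ | H₀ true) = 1 - α = 0.9

Answer: a) 0.1, b) 0.187, c) 0.9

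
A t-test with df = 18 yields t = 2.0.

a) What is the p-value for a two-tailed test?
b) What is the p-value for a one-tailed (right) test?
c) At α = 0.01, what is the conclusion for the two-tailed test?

Answer: a) 0.0608, b) 0.0304, c) fail to reject H₀

Derivation:
Using t-distribution with df = 18:
a) Two-tailed: p = 2×P(T > 2.0) = 0.0608
b) One-tailed: p = P(T > 2.0) = 0.0304
c) 0.0608 ≥ 0.01, fail to reject H₀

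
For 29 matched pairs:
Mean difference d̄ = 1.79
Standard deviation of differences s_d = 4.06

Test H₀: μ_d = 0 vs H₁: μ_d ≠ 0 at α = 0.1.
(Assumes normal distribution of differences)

df = n - 1 = 28
SE = s_d/√n = 4.06/√29 = 0.7539
t = d̄/SE = 1.79/0.7539 = 2.3743
Critical value: t_{0.05,28} = ±1.701
p-value ≈ 0.0247
Decision: reject H₀

Answer: t = 2.3743, reject H₀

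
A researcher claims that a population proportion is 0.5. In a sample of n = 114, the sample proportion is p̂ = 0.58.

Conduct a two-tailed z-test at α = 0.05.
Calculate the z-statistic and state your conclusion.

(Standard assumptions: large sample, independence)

H₀: p = 0.5, H₁: p ≠ 0.5
Standard error: SE = √(p₀(1-p₀)/n) = √(0.5×0.5/114) = 0.046829
z-statistic: z = (p̂ - p₀)/SE = (0.58 - 0.5)/0.046829 = 1.7083
Critical value: z_0.025 = ±1.960
p-value = 0.0876
Decision: fail to reject H₀ at α = 0.05

Answer: z = 1.7083, fail to reject H₀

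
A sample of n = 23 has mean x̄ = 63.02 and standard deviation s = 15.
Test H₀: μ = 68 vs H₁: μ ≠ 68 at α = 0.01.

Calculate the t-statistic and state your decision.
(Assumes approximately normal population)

df = n - 1 = 22
SE = s/√n = 15/√23 = 3.1277
t = (x̄ - μ₀)/SE = (63.02 - 68)/3.1277 = -1.5922
Critical value: t_{0.005,22} = ±2.819
p-value ≈ 0.1256
Decision: fail to reject H₀

Answer: t = -1.5922, fail to reject H₀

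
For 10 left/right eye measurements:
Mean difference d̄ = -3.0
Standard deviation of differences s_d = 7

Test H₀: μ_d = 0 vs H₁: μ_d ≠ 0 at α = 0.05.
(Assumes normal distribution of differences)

df = n - 1 = 9
SE = s_d/√n = 7/√10 = 2.2136
t = d̄/SE = -3.0/2.2136 = -1.3553
Critical value: t_{0.025,9} = ±2.262
p-value ≈ 0.2084
Decision: fail to reject H₀

Answer: t = -1.3553, fail to reject H₀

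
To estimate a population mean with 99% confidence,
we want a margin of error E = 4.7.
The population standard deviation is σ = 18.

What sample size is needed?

z_0.005 = 2.576
n = (z×σ/E)² = (2.576×18/4.7)²
n = 97.3287
Round up: n = 98

Answer: n = 98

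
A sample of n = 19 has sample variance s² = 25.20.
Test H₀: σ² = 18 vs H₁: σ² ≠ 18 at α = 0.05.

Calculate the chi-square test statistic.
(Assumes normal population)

Answer: χ² = 25.2000, fail to reject H₀

Derivation:
df = n - 1 = 18
χ² = (n-1)s²/σ₀² = 18×25.20/18 = 25.2000
Critical values: χ²_{0.975,18} = 8.231, χ²_{0.025,18} = 31.526
Rejection region: χ² < 8.231 or χ² > 31.526
Decision: fail to reject H₀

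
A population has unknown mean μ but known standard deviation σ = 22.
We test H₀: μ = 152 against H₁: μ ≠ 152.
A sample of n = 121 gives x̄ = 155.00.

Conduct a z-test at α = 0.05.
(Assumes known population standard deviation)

Answer: z = 1.5000, fail to reject H₀

Derivation:
Standard error: SE = σ/√n = 22/√121 = 2.0000
z-statistic: z = (x̄ - μ₀)/SE = (155.00 - 152)/2.0000 = 1.5000
Critical value: ±1.960
p-value = 0.1336
Decision: fail to reject H₀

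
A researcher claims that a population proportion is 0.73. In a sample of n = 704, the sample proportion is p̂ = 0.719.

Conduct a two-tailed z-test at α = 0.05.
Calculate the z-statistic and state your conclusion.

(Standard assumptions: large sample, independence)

H₀: p = 0.73, H₁: p ≠ 0.73
Standard error: SE = √(p₀(1-p₀)/n) = √(0.73×0.27/704) = 0.016732
z-statistic: z = (p̂ - p₀)/SE = (0.719 - 0.73)/0.016732 = -0.6574
Critical value: z_0.025 = ±1.960
p-value = 0.5109
Decision: fail to reject H₀ at α = 0.05

Answer: z = -0.6574, fail to reject H₀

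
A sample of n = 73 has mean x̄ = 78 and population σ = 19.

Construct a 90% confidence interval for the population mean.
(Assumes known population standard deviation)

Answer: (74.3418, 81.6582)

Derivation:
Confidence level: 90%, α = 0.1
z_0.05 = 1.645
SE = σ/√n = 19/√73 = 2.2238
Margin of error = 1.645 × 2.2238 = 3.6582
CI: x̄ ± margin = 78 ± 3.6582
CI: (74.3418, 81.6582)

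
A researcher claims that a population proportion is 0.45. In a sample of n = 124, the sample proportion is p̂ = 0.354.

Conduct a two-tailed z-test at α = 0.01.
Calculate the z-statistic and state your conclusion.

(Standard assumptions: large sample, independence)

Answer: z = -2.1488, fail to reject H₀

Derivation:
H₀: p = 0.45, H₁: p ≠ 0.45
Standard error: SE = √(p₀(1-p₀)/n) = √(0.45×0.55/124) = 0.044676
z-statistic: z = (p̂ - p₀)/SE = (0.354 - 0.45)/0.044676 = -2.1488
Critical value: z_0.005 = ±2.576
p-value = 0.0317
Decision: fail to reject H₀ at α = 0.01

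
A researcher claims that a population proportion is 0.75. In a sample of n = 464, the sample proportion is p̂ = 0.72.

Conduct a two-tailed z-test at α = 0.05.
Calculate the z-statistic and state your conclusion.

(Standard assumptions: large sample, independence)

Answer: z = -1.4924, fail to reject H₀

Derivation:
H₀: p = 0.75, H₁: p ≠ 0.75
Standard error: SE = √(p₀(1-p₀)/n) = √(0.75×0.25/464) = 0.020102
z-statistic: z = (p̂ - p₀)/SE = (0.72 - 0.75)/0.020102 = -1.4924
Critical value: z_0.025 = ±1.960
p-value = 0.1356
Decision: fail to reject H₀ at α = 0.05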